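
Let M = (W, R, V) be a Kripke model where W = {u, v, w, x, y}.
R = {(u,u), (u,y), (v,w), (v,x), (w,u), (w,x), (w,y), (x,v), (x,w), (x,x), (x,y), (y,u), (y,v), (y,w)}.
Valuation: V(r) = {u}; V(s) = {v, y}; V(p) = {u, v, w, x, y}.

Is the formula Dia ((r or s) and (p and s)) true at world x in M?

Yes

At x: Dia ((r or s) and (p and s)) requires (r or s) and (p and s) at some successor in {v, w, x, y}.
  (r or s) and (p and s) holds at v, so Dia ((r or s) and (p and s)) is true at x.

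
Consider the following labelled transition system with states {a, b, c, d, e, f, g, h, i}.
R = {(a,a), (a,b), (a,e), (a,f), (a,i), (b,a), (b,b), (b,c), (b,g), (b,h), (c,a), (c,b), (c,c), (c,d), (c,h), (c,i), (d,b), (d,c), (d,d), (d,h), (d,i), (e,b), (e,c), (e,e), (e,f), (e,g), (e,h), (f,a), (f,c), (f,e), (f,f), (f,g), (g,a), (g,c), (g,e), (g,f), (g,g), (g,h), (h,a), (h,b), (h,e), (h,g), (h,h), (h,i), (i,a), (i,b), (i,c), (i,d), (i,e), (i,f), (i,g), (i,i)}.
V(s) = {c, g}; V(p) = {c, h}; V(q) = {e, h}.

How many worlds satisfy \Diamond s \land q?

Let φ = \Diamond s \land q. Evaluate φ at each world:
  a (successors {a, b, e, f, i}): φ is false.
  b (successors {a, b, c, g, h}): φ is false.
  c (successors {a, b, c, d, h, i}): φ is false.
  d (successors {b, c, d, h, i}): φ is false.
  e (successors {b, c, e, f, g, h}): φ is true.
  f (successors {a, c, e, f, g}): φ is false.
  g (successors {a, c, e, f, g, h}): φ is false.
  h (successors {a, b, e, g, h, i}): φ is true.
  i (successors {a, b, c, d, e, f, g, i}): φ is false.
For instance, at g:
  At g: \Diamond s is true, q is false, so \Diamond s \land q is false.
    At g: \Diamond s requires s at some successor in {a, c, e, f, g, h}.
      s holds at c, so \Diamond s is true at g.
Satisfying worlds: {e, h}

2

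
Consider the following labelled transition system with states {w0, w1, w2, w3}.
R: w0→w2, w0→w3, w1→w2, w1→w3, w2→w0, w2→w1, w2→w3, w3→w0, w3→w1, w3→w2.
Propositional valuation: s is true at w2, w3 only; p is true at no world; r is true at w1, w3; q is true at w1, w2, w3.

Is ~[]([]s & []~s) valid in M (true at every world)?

Yes

Let φ = ~[]([]s & []~s). Evaluate φ at each world:
  w0 (successors {w2, w3}): φ is true.
  w1 (successors {w2, w3}): φ is true.
  w2 (successors {w0, w1, w3}): φ is true.
  w3 (successors {w0, w1, w2}): φ is true.
For instance, at w0:
  At w0: []([]s & []~s) is false, so ~[]([]s & []~s) is true.
    At w0: []([]s & []~s) requires []s & []~s at every successor {w2, w3}.
      []s & []~s fails at w2, so []([]s & []~s) is false at w0.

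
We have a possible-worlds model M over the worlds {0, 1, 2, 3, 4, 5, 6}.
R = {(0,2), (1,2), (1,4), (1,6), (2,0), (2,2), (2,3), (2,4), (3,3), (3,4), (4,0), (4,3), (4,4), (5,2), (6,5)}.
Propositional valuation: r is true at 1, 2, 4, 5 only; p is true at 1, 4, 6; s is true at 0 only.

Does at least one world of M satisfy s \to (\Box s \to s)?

Yes

Let φ = s \to (\Box s \to s). Evaluate φ at each world:
  0 (successors {2}): φ is true.
  1 (successors {2, 4, 6}): φ is true.
  2 (successors {0, 2, 3, 4}): φ is true.
  3 (successors {3, 4}): φ is true.
  4 (successors {0, 3, 4}): φ is true.
  5 (successors {2}): φ is true.
  6 (successors {5}): φ is true.
Detail at 0 (witness):
  At 0: s is true, \Box s \to s is true, so s \to (\Box s \to s) is true.
    At 0: \Box s is false, s is true, so \Box s \to s is true.
      At 0: \Box s requires s at every successor {2}.
        s fails at 2, so \Box s is false at 0.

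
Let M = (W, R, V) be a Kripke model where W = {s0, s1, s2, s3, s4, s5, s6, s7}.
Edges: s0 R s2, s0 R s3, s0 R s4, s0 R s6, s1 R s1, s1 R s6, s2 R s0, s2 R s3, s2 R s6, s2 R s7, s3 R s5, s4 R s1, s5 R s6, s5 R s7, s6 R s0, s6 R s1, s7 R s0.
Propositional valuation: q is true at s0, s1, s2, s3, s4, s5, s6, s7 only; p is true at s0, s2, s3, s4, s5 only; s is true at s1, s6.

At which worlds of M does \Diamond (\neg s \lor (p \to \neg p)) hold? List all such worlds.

Recall that \Diamond ψ holds at a world iff ψ holds at some accessible world.
Let φ = \Diamond (\neg s \lor (p \to \neg p)). Evaluate φ at each world:
  s0 (successors {s2, s3, s4, s6}): φ is true.
  s1 (successors {s1, s6}): φ is true.
  s2 (successors {s0, s3, s6, s7}): φ is true.
  s3 (successors {s5}): φ is true.
  s4 (successors {s1}): φ is true.
  s5 (successors {s6, s7}): φ is true.
  s6 (successors {s0, s1}): φ is true.
  s7 (successors {s0}): φ is true.
For instance, at s3:
  At s3: \Diamond (\neg s \lor (p \to \neg p)) requires \neg s \lor (p \to \neg p) at some successor in {s5}.
    \neg s \lor (p \to \neg p) holds at s5, so \Diamond (\neg s \lor (p \to \neg p)) is true at s3.
Satisfying worlds: {s0, s1, s2, s3, s4, s5, s6, s7}

s0, s1, s2, s3, s4, s5, s6, s7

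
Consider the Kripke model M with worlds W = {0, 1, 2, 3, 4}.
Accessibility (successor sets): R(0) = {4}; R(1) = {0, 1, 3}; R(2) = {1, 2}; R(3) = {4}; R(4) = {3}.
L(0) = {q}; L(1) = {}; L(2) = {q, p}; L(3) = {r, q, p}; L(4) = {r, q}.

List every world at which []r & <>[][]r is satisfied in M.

0, 3, 4

Let φ = []r & <>[][]r. Evaluate φ at each world:
  0 (successors {4}): φ is true.
  1 (successors {0, 1, 3}): φ is false.
  2 (successors {1, 2}): φ is false.
  3 (successors {4}): φ is true.
  4 (successors {3}): φ is true.
For instance, at 4:
  At 4: []r is true, <>[][]r is true, so []r & <>[][]r is true.
    At 4: []r requires r at every successor {3}.
      At 3: r is true.
    So []r is true at 4.
    At 4: <>[][]r requires [][]r at some successor in {3}.
      [][]r holds at 3, so <>[][]r is true at 4.
Satisfying worlds: {0, 3, 4}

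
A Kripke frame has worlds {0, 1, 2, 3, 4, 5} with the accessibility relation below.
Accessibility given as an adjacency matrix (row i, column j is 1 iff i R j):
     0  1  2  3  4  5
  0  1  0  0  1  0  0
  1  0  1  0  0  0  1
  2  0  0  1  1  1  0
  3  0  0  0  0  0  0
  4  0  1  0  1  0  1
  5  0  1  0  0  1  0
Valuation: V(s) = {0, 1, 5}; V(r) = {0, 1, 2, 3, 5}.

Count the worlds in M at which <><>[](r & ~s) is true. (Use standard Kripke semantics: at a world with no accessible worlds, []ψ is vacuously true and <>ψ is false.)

3

Let φ = <><>[](r & ~s). Evaluate φ at each world:
  0 (successors {0, 3}): φ is true.
  1 (successors {1, 5}): φ is false.
  2 (successors {2, 3, 4}): φ is true.
  3 (successors ∅): φ is false.
  4 (successors {1, 3, 5}): φ is false.
  5 (successors {1, 4}): φ is true.
For instance, at 2:
  At 2: <><>[](r & ~s) requires <>[](r & ~s) at some successor in {2, 3, 4}.
    <>[](r & ~s) holds at 2, so <><>[](r & ~s) is true at 2.
      At 2: <>[](r & ~s) requires [](r & ~s) at some successor in {2, 3, 4}.
        [](r & ~s) holds at 3, so <>[](r & ~s) is true at 2.
Satisfying worlds: {0, 2, 5}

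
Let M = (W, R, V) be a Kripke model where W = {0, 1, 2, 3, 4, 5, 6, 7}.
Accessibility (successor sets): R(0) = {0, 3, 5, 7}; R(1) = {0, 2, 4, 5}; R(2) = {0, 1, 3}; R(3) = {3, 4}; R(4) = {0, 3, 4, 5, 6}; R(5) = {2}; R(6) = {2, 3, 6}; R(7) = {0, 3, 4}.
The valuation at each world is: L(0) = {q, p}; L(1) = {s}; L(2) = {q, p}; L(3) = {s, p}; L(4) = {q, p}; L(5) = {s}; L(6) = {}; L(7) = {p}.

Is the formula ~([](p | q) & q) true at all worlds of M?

Yes

Recall that []ψ holds at a world iff ψ holds at every accessible world, and <>ψ holds iff ψ holds at some accessible world.
Let φ = ~([](p | q) & q). Evaluate φ at each world:
  0 (successors {0, 3, 5, 7}): φ is true.
  1 (successors {0, 2, 4, 5}): φ is true.
  2 (successors {0, 1, 3}): φ is true.
  3 (successors {3, 4}): φ is true.
  4 (successors {0, 3, 4, 5, 6}): φ is true.
  5 (successors {2}): φ is true.
  6 (successors {2, 3, 6}): φ is true.
  7 (successors {0, 3, 4}): φ is true.
For instance, at 3:
  At 3: [](p | q) & q is false, so ~([](p | q) & q) is true.
    At 3: [](p | q) is true, q is false, so [](p | q) & q is false.
      At 3: [](p | q) requires p | q at every successor {3, 4}.
        At 3: p | q is true.
        At 4: p | q is true.
      So [](p | q) is true at 3.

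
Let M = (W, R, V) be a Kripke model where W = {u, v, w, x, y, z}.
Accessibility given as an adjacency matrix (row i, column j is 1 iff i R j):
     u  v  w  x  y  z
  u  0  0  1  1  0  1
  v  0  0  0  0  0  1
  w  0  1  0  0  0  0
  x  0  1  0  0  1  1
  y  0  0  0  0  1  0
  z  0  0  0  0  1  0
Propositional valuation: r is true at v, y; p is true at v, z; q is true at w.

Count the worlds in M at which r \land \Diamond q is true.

Let φ = r \land \Diamond q. Evaluate φ at each world:
  u (successors {w, x, z}): φ is false.
  v (successors {z}): φ is false.
  w (successors {v}): φ is false.
  x (successors {v, y, z}): φ is false.
  y (successors {y}): φ is false.
  z (successors {y}): φ is false.
For instance, at z:
  At z: r is false, \Diamond q is false, so r \land \Diamond q is false.
    At z: \Diamond q requires q at some successor in {y}.
      At y: q is false.
    So \Diamond q is false at z.
Satisfying worlds: none.

0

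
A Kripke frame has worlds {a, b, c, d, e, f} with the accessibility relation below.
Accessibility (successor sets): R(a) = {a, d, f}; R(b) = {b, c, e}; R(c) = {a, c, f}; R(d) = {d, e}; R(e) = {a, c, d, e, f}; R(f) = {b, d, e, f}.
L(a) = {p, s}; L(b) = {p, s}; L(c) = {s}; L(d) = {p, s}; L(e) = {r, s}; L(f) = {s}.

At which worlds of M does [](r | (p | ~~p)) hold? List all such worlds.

Let φ = [](r | (p | ~~p)). Evaluate φ at each world:
  a (successors {a, d, f}): φ is false.
  b (successors {b, c, e}): φ is false.
  c (successors {a, c, f}): φ is false.
  d (successors {d, e}): φ is true.
  e (successors {a, c, d, e, f}): φ is false.
  f (successors {b, d, e, f}): φ is false.
For instance, at c:
  At c: [](r | (p | ~~p)) requires r | (p | ~~p) at every successor {a, c, f}.
    r | (p | ~~p) fails at c, so [](r | (p | ~~p)) is false at c.
Satisfying worlds: {d}

d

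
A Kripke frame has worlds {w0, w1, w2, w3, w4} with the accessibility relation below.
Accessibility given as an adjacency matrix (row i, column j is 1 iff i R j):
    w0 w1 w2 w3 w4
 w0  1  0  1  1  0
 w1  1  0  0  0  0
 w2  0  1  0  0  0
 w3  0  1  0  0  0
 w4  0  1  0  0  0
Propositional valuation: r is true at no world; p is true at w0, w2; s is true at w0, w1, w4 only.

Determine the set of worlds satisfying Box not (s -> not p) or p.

Let φ = Box not (s -> not p) or p. Evaluate φ at each world:
  w0 (successors {w0, w2, w3}): φ is true.
  w1 (successors {w0}): φ is true.
  w2 (successors {w1}): φ is true.
  w3 (successors {w1}): φ is false.
  w4 (successors {w1}): φ is false.
For instance, at w1:
  At w1: Box not (s -> not p) is true, p is false, so Box not (s -> not p) or p is true.
    At w1: Box not (s -> not p) requires not (s -> not p) at every successor {w0}.
      At w0: not (s -> not p) is true.
    So Box not (s -> not p) is true at w1.
Satisfying worlds: {w0, w1, w2}

w0, w1, w2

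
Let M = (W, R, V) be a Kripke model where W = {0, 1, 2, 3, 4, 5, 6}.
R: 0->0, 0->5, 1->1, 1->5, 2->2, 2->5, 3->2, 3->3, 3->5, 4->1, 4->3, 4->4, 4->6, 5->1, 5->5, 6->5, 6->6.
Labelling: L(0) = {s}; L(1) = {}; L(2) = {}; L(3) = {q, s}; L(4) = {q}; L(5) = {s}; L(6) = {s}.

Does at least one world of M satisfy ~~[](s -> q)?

No

Let φ = ~~[](s -> q). Evaluate φ at each world:
  0 (successors {0, 5}): φ is false.
  1 (successors {1, 5}): φ is false.
  2 (successors {2, 5}): φ is false.
  3 (successors {2, 3, 5}): φ is false.
  4 (successors {1, 3, 4, 6}): φ is false.
  5 (successors {1, 5}): φ is false.
  6 (successors {5, 6}): φ is false.
For instance, at 3:
  At 3: ~[](s -> q) is true, so ~~[](s -> q) is false.
    At 3: [](s -> q) is false, so ~[](s -> q) is true.
      At 3: [](s -> q) requires s -> q at every successor {2, 3, 5}.
        s -> q fails at 5, so [](s -> q) is false at 3.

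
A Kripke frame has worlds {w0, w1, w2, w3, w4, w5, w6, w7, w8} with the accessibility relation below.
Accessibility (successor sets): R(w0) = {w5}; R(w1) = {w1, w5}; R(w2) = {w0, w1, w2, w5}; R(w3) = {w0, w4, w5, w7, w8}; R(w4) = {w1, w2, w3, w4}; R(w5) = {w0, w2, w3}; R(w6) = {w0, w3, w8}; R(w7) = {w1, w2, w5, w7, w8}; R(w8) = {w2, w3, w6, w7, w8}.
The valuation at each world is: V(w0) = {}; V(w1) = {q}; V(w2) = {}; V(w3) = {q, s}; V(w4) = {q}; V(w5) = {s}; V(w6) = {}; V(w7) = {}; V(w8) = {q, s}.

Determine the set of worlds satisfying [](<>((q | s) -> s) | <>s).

Recall that []ψ holds at a world iff ψ holds at every accessible world, and <>ψ holds iff ψ holds at some accessible world.
Let φ = [](<>((q | s) -> s) | <>s). Evaluate φ at each world:
  w0 (successors {w5}): φ is true.
  w1 (successors {w1, w5}): φ is true.
  w2 (successors {w0, w1, w2, w5}): φ is true.
  w3 (successors {w0, w4, w5, w7, w8}): φ is true.
  w4 (successors {w1, w2, w3, w4}): φ is true.
  w5 (successors {w0, w2, w3}): φ is true.
  w6 (successors {w0, w3, w8}): φ is true.
  w7 (successors {w1, w2, w5, w7, w8}): φ is true.
  w8 (successors {w2, w3, w6, w7, w8}): φ is true.
For instance, at w7:
  At w7: [](<>((q | s) -> s) | <>s) requires <>((q | s) -> s) | <>s at every successor {w1, w2, w5, w7, w8}.
    At w1: <>((q | s) -> s) | <>s is true.
    At w2: <>((q | s) -> s) | <>s is true.
    At w5: <>((q | s) -> s) | <>s is true.
    At w7: <>((q | s) -> s) | <>s is true.
    At w8: <>((q | s) -> s) | <>s is true.
  So [](<>((q | s) -> s) | <>s) is true at w7.
Satisfying worlds: {w0, w1, w2, w3, w4, w5, w6, w7, w8}

w0, w1, w2, w3, w4, w5, w6, w7, w8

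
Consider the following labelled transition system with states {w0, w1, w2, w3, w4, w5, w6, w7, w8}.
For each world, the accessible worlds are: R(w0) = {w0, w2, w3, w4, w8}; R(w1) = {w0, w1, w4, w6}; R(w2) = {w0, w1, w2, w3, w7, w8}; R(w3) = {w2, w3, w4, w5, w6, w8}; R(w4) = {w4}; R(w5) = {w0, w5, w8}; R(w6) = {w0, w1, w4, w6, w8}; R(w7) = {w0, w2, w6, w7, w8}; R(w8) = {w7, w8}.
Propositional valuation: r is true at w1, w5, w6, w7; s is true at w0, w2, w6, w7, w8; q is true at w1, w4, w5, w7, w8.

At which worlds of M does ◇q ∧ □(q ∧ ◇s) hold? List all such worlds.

Recall that □ψ holds at a world iff ψ holds at every accessible world, and ◇ψ holds iff ψ holds at some accessible world.
Let φ = ◇q ∧ □(q ∧ ◇s). Evaluate φ at each world:
  w0 (successors {w0, w2, w3, w4, w8}): φ is false.
  w1 (successors {w0, w1, w4, w6}): φ is false.
  w2 (successors {w0, w1, w2, w3, w7, w8}): φ is false.
  w3 (successors {w2, w3, w4, w5, w6, w8}): φ is false.
  w4 (successors {w4}): φ is false.
  w5 (successors {w0, w5, w8}): φ is false.
  w6 (successors {w0, w1, w4, w6, w8}): φ is false.
  w7 (successors {w0, w2, w6, w7, w8}): φ is false.
  w8 (successors {w7, w8}): φ is true.
For instance, at w6:
  At w6: ◇q is true, □(q ∧ ◇s) is false, so ◇q ∧ □(q ∧ ◇s) is false.
    At w6: ◇q requires q at some successor in {w0, w1, w4, w6, w8}.
      q holds at w1, so ◇q is true at w6.
    At w6: □(q ∧ ◇s) requires q ∧ ◇s at every successor {w0, w1, w4, w6, w8}.
      q ∧ ◇s fails at w0, so □(q ∧ ◇s) is false at w6.
Satisfying worlds: {w8}

w8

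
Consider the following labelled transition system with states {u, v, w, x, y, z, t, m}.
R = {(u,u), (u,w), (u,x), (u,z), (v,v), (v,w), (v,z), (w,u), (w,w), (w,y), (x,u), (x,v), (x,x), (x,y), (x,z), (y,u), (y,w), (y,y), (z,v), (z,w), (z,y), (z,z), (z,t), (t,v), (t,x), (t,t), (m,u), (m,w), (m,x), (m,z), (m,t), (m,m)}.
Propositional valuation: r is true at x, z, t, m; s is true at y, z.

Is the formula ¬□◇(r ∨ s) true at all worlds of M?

Let φ = ¬□◇(r ∨ s). Evaluate φ at each world:
  u (successors {u, w, x, z}): φ is false.
  v (successors {v, w, z}): φ is false.
  w (successors {u, w, y}): φ is false.
  x (successors {u, v, x, y, z}): φ is false.
  y (successors {u, w, y}): φ is false.
  z (successors {v, w, y, z, t}): φ is false.
  t (successors {v, x, t}): φ is false.
  m (successors {u, w, x, z, t, m}): φ is false.
Detail at u (counterexample):
  At u: □◇(r ∨ s) is true, so ¬□◇(r ∨ s) is false.
    At u: □◇(r ∨ s) requires ◇(r ∨ s) at every successor {u, w, x, z}.
      At u: ◇(r ∨ s) is true.
      At w: ◇(r ∨ s) is true.
      At x: ◇(r ∨ s) is true.
      At z: ◇(r ∨ s) is true.
    So □◇(r ∨ s) is true at u.

No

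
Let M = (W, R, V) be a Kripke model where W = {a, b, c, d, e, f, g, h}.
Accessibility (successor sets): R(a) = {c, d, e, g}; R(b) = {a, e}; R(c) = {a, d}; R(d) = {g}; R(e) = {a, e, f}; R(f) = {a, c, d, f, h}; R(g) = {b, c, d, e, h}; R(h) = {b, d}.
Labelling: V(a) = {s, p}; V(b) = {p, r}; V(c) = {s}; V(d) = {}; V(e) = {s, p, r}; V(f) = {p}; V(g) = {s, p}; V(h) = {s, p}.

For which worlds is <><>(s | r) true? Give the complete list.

Let φ = <><>(s | r). Evaluate φ at each world:
  a (successors {c, d, e, g}): φ is true.
  b (successors {a, e}): φ is true.
  c (successors {a, d}): φ is true.
  d (successors {g}): φ is true.
  e (successors {a, e, f}): φ is true.
  f (successors {a, c, d, f, h}): φ is true.
  g (successors {b, c, d, e, h}): φ is true.
  h (successors {b, d}): φ is true.
For instance, at f:
  At f: <><>(s | r) requires <>(s | r) at some successor in {a, c, d, f, h}.
    <>(s | r) holds at a, so <><>(s | r) is true at f.
      At a: <>(s | r) requires s | r at some successor in {c, d, e, g}.
        s | r holds at c, so <>(s | r) is true at a.
Satisfying worlds: {a, b, c, d, e, f, g, h}

a, b, c, d, e, f, g, h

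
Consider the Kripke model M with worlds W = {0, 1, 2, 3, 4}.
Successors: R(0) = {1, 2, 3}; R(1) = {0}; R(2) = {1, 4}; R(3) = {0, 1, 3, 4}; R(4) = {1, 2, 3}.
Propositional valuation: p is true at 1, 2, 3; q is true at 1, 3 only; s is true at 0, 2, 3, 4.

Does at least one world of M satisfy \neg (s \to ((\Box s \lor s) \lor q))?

No

Let φ = \neg (s \to ((\Box s \lor s) \lor q)). Evaluate φ at each world:
  0 (successors {1, 2, 3}): φ is false.
  1 (successors {0}): φ is false.
  2 (successors {1, 4}): φ is false.
  3 (successors {0, 1, 3, 4}): φ is false.
  4 (successors {1, 2, 3}): φ is false.
For instance, at 1:
  At 1: s \to ((\Box s \lor s) \lor q) is true, so \neg (s \to ((\Box s \lor s) \lor q)) is false.
    At 1: s is false, (\Box s \lor s) \lor q is true, so s \to ((\Box s \lor s) \lor q) is true.
      At 1: \Box s \lor s is true, q is true, so (\Box s \lor s) \lor q is true.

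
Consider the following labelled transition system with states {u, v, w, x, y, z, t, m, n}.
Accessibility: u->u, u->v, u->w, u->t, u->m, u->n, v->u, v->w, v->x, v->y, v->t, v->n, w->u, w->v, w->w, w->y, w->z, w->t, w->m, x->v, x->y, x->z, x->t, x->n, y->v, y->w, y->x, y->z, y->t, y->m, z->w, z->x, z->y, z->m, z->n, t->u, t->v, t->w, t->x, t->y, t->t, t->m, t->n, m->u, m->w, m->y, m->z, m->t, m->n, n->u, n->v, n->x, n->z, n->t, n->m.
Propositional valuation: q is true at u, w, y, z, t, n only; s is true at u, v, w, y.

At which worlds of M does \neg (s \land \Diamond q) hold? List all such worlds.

Let φ = \neg (s \land \Diamond q). Evaluate φ at each world:
  u (successors {u, v, w, t, m, n}): φ is false.
  v (successors {u, w, x, y, t, n}): φ is false.
  w (successors {u, v, w, y, z, t, m}): φ is false.
  x (successors {v, y, z, t, n}): φ is true.
  y (successors {v, w, x, z, t, m}): φ is false.
  z (successors {w, x, y, m, n}): φ is true.
  t (successors {u, v, w, x, y, t, m, n}): φ is true.
  m (successors {u, w, y, z, t, n}): φ is true.
  n (successors {u, v, x, z, t, m}): φ is true.
For instance, at n:
  At n: s \land \Diamond q is false, so \neg (s \land \Diamond q) is true.
    At n: s is false, \Diamond q is true, so s \land \Diamond q is false.
      At n: \Diamond q requires q at some successor in {u, v, x, z, t, m}.
        q holds at u, so \Diamond q is true at n.
Satisfying worlds: {x, z, t, m, n}

x, z, t, m, n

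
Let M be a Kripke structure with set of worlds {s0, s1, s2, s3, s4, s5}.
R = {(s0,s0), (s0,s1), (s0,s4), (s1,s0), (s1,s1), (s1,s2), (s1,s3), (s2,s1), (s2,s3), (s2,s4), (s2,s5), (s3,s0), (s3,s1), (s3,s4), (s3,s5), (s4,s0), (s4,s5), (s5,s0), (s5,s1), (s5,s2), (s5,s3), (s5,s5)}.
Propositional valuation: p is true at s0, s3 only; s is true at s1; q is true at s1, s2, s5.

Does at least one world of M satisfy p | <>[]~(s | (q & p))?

Let φ = p | <>[]~(s | (q & p)). Evaluate φ at each world:
  s0 (successors {s0, s1, s4}): φ is true.
  s1 (successors {s0, s1, s2, s3}): φ is false.
  s2 (successors {s1, s3, s4, s5}): φ is true.
  s3 (successors {s0, s1, s4, s5}): φ is true.
  s4 (successors {s0, s5}): φ is false.
  s5 (successors {s0, s1, s2, s3, s5}): φ is false.
Detail at s0 (witness):
  At s0: p is true, <>[]~(s | (q & p)) is true, so p | <>[]~(s | (q & p)) is true.
    At s0: <>[]~(s | (q & p)) requires []~(s | (q & p)) at some successor in {s0, s1, s4}.
      []~(s | (q & p)) holds at s4, so <>[]~(s | (q & p)) is true at s0.

Yes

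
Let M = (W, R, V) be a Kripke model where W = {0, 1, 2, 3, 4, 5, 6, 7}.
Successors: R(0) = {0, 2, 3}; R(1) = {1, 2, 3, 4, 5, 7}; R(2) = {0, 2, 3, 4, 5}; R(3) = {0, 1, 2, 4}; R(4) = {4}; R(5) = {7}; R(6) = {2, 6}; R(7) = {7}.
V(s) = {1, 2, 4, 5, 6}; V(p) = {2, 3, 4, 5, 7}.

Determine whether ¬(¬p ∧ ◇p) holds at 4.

Yes

At 4: ¬p ∧ ◇p is false, so ¬(¬p ∧ ◇p) is true.
  At 4: ¬p is false, ◇p is true, so ¬p ∧ ◇p is false.
    At 4: ◇p requires p at some successor in {4}.
      p holds at 4, so ◇p is true at 4.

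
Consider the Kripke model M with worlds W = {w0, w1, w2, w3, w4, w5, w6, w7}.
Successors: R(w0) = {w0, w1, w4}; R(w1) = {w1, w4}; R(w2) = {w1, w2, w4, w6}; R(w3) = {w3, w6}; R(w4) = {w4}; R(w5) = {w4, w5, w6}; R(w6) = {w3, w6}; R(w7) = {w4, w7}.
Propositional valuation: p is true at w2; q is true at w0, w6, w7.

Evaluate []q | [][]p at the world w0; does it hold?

At w0: []q is false, [][]p is false, so []q | [][]p is false.
  At w0: []q requires q at every successor {w0, w1, w4}.
    q fails at w1, so []q is false at w0.
  At w0: [][]p requires []p at every successor {w0, w1, w4}.
    []p fails at w0, so [][]p is false at w0.
      At w0: []p requires p at every successor {w0, w1, w4}.
        p fails at w0, so []p is false at w0.

No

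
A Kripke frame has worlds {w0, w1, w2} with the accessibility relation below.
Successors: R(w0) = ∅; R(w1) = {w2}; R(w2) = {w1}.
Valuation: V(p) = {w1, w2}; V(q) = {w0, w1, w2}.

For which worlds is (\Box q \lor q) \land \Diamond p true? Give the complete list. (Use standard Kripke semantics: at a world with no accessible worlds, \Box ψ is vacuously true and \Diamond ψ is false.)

w1, w2

Let φ = (\Box q \lor q) \land \Diamond p. Evaluate φ at each world:
  w0 (successors ∅): φ is false.
  w1 (successors {w2}): φ is true.
  w2 (successors {w1}): φ is true.
For instance, at w2:
  At w2: \Box q \lor q is true, \Diamond p is true, so (\Box q \lor q) \land \Diamond p is true.
    At w2: \Box q is true, q is true, so \Box q \lor q is true.
      At w2: \Box q requires q at every successor {w1}.
        At w1: q is true.
      So \Box q is true at w2.
    At w2: \Diamond p requires p at some successor in {w1}.
      p holds at w1, so \Diamond p is true at w2.
Satisfying worlds: {w1, w2}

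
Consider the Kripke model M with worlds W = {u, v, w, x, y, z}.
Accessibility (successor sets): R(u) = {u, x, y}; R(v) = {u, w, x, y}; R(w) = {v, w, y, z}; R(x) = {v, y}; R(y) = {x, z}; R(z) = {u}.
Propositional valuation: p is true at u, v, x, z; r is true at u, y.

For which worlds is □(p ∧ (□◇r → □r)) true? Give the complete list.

y, z

Let φ = □(p ∧ (□◇r → □r)). Evaluate φ at each world:
  u (successors {u, x, y}): φ is false.
  v (successors {u, w, x, y}): φ is false.
  w (successors {v, w, y, z}): φ is false.
  x (successors {v, y}): φ is false.
  y (successors {x, z}): φ is true.
  z (successors {u}): φ is true.
For instance, at y:
  At y: □(p ∧ (□◇r → □r)) requires p ∧ (□◇r → □r) at every successor {x, z}.
      At x: p is true, □◇r → □r is true, so p ∧ (□◇r → □r) is true.
      At z: p is true, □◇r → □r is true, so p ∧ (□◇r → □r) is true.
  So □(p ∧ (□◇r → □r)) is true at y.
Satisfying worlds: {y, z}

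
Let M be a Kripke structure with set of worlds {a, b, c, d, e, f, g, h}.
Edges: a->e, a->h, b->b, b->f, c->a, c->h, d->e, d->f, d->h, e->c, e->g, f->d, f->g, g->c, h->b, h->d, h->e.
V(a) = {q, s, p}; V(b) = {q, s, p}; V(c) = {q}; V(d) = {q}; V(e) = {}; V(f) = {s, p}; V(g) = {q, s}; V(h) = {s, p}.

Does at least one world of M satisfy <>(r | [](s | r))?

Let φ = <>(r | [](s | r)). Evaluate φ at each world:
  a (successors {e, h}): φ is false.
  b (successors {b, f}): φ is true.
  c (successors {a, h}): φ is false.
  d (successors {e, f, h}): φ is false.
  e (successors {c, g}): φ is true.
  f (successors {d, g}): φ is false.
  g (successors {c}): φ is true.
  h (successors {b, d, e}): φ is true.
Detail at b (witness):
  At b: <>(r | [](s | r)) requires r | [](s | r) at some successor in {b, f}.
    r | [](s | r) holds at b, so <>(r | [](s | r)) is true at b.
      At b: r is false, [](s | r) is true, so r | [](s | r) is true.

Yes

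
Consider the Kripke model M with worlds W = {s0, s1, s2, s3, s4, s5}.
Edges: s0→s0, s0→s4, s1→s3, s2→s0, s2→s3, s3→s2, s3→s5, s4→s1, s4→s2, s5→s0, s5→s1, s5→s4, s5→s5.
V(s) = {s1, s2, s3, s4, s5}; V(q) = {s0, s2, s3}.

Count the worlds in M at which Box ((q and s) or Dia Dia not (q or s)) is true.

Let φ = Box ((q and s) or Dia Dia not (q or s)). Evaluate φ at each world:
  s0 (successors {s0, s4}): φ is false.
  s1 (successors {s3}): φ is true.
  s2 (successors {s0, s3}): φ is false.
  s3 (successors {s2, s5}): φ is false.
  s4 (successors {s1, s2}): φ is false.
  s5 (successors {s0, s1, s4, s5}): φ is false.
For instance, at s1:
  At s1: Box ((q and s) or Dia Dia not (q or s)) requires (q and s) or Dia Dia not (q or s) at every successor {s3}.
      At s3: q and s is true, Dia Dia not (q or s) is false, so (q and s) or Dia Dia not (q or s) is true.
  So Box ((q and s) or Dia Dia not (q or s)) is true at s1.
Satisfying worlds: {s1}

1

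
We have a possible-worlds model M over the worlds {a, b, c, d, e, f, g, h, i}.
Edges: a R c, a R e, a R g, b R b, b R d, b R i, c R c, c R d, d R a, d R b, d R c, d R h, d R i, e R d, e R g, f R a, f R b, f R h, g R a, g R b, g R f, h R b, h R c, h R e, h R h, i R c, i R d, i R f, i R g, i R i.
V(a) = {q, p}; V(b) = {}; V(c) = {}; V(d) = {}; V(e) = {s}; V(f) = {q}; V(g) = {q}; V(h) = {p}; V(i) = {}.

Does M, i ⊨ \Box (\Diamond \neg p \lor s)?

At i: \Box (\Diamond \neg p \lor s) requires \Diamond \neg p \lor s at every successor {c, d, f, g, i}.
  At c: \Diamond \neg p \lor s is true.
  At d: \Diamond \neg p \lor s is true.
  At f: \Diamond \neg p \lor s is true.
  At g: \Diamond \neg p \lor s is true.
  At i: \Diamond \neg p \lor s is true.
So \Box (\Diamond \neg p \lor s) is true at i.

Yes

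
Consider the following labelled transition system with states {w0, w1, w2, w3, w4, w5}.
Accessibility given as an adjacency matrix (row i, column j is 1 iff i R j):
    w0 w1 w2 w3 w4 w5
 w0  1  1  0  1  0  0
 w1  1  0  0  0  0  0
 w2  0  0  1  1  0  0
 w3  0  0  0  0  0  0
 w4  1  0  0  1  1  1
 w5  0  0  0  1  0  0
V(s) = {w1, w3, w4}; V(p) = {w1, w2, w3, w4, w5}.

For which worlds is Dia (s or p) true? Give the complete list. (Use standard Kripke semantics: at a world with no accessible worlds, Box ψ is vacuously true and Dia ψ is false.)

w0, w2, w4, w5

Recall that Dia ψ holds at a world iff ψ holds at some accessible world.
Let φ = Dia (s or p). Evaluate φ at each world:
  w0 (successors {w0, w1, w3}): φ is true.
  w1 (successors {w0}): φ is false.
  w2 (successors {w2, w3}): φ is true.
  w3 (successors ∅): φ is false.
  w4 (successors {w0, w3, w4, w5}): φ is true.
  w5 (successors {w3}): φ is true.
For instance, at w0:
  At w0: Dia (s or p) requires s or p at some successor in {w0, w1, w3}.
    s or p holds at w1, so Dia (s or p) is true at w0.
Satisfying worlds: {w0, w2, w4, w5}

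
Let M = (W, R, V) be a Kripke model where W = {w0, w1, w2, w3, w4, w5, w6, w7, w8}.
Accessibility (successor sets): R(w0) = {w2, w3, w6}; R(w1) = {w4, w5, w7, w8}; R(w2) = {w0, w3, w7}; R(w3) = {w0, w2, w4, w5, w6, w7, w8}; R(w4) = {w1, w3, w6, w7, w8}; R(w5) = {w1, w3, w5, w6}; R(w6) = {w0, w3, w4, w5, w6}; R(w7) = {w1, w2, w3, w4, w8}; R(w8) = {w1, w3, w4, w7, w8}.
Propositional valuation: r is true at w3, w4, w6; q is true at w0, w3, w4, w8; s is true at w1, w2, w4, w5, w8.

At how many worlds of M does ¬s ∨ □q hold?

Let φ = ¬s ∨ □q. Evaluate φ at each world:
  w0 (successors {w2, w3, w6}): φ is true.
  w1 (successors {w4, w5, w7, w8}): φ is false.
  w2 (successors {w0, w3, w7}): φ is false.
  w3 (successors {w0, w2, w4, w5, w6, w7, w8}): φ is true.
  w4 (successors {w1, w3, w6, w7, w8}): φ is false.
  w5 (successors {w1, w3, w5, w6}): φ is false.
  w6 (successors {w0, w3, w4, w5, w6}): φ is true.
  w7 (successors {w1, w2, w3, w4, w8}): φ is true.
  w8 (successors {w1, w3, w4, w7, w8}): φ is false.
For instance, at w3:
  At w3: ¬s is true, □q is false, so ¬s ∨ □q is true.
    At w3: □q requires q at every successor {w0, w2, w4, w5, w6, w7, w8}.
      q fails at w2, so □q is false at w3.
Satisfying worlds: {w0, w3, w6, w7}

4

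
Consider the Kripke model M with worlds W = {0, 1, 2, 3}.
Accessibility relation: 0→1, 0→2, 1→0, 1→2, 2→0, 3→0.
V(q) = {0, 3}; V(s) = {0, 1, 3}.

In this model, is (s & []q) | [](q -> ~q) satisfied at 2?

Recall that []ψ holds at a world iff ψ holds at every accessible world, and <>ψ holds iff ψ holds at some accessible world.
At 2: s & []q is false, [](q -> ~q) is false, so (s & []q) | [](q -> ~q) is false.
  At 2: s is false, []q is true, so s & []q is false.
    At 2: []q requires q at every successor {0}.
      At 0: q is true.
    So []q is true at 2.
  At 2: [](q -> ~q) requires q -> ~q at every successor {0}.
    q -> ~q fails at 0, so [](q -> ~q) is false at 2.

No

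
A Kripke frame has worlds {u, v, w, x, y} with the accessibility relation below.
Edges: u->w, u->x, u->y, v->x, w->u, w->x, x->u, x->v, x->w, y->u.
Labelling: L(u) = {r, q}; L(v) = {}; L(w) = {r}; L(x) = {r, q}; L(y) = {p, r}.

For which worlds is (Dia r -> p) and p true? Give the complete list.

y

Let φ = (Dia r -> p) and p. Evaluate φ at each world:
  u (successors {w, x, y}): φ is false.
  v (successors {x}): φ is false.
  w (successors {u, x}): φ is false.
  x (successors {u, v, w}): φ is false.
  y (successors {u}): φ is true.
For instance, at x:
  At x: Dia r -> p is false, p is false, so (Dia r -> p) and p is false.
    At x: Dia r is true, p is false, so Dia r -> p is false.
      At x: Dia r requires r at some successor in {u, v, w}.
        r holds at u, so Dia r is true at x.
Satisfying worlds: {y}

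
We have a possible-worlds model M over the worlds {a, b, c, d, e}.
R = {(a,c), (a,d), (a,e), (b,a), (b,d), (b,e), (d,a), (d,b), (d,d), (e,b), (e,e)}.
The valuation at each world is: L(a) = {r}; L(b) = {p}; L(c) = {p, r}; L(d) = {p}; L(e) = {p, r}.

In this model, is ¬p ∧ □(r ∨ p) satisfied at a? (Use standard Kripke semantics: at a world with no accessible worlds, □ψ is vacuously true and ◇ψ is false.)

Yes

At a: ¬p is true, □(r ∨ p) is true, so ¬p ∧ □(r ∨ p) is true.
  At a: □(r ∨ p) requires r ∨ p at every successor {c, d, e}.
    At c: r ∨ p is true.
    At d: r ∨ p is true.
    At e: r ∨ p is true.
  So □(r ∨ p) is true at a.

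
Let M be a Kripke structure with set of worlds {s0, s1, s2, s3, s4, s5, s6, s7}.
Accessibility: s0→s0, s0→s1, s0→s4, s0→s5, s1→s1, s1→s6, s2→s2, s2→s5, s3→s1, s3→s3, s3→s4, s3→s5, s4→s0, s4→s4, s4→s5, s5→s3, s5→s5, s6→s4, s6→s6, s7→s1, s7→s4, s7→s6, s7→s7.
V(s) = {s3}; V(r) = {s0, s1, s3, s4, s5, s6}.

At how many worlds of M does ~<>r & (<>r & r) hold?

0

Recall that <>ψ holds at a world iff ψ holds at some accessible world.
Let φ = ~<>r & (<>r & r). Evaluate φ at each world:
  s0 (successors {s0, s1, s4, s5}): φ is false.
  s1 (successors {s1, s6}): φ is false.
  s2 (successors {s2, s5}): φ is false.
  s3 (successors {s1, s3, s4, s5}): φ is false.
  s4 (successors {s0, s4, s5}): φ is false.
  s5 (successors {s3, s5}): φ is false.
  s6 (successors {s4, s6}): φ is false.
  s7 (successors {s1, s4, s6, s7}): φ is false.
For instance, at s4:
  At s4: ~<>r is false, <>r & r is true, so ~<>r & (<>r & r) is false.
    At s4: <>r is true, so ~<>r is false.
      At s4: <>r requires r at some successor in {s0, s4, s5}.
        r holds at s0, so <>r is true at s4.
    At s4: <>r is true, r is true, so <>r & r is true.
      At s4: <>r requires r at some successor in {s0, s4, s5}.
        r holds at s0, so <>r is true at s4.
Satisfying worlds: none.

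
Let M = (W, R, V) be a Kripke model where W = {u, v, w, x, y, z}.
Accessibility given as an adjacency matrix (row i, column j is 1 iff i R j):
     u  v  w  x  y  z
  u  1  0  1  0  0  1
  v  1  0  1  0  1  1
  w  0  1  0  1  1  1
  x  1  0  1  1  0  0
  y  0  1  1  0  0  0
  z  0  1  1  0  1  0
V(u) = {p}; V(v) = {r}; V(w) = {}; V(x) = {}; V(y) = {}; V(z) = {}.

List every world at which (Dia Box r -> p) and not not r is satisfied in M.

v

Recall that Box ψ holds at a world iff ψ holds at every accessible world, and Dia ψ holds iff ψ holds at some accessible world.
Let φ = (Dia Box r -> p) and not not r. Evaluate φ at each world:
  u (successors {u, w, z}): φ is false.
  v (successors {u, w, y, z}): φ is true.
  w (successors {v, x, y, z}): φ is false.
  x (successors {u, w, x}): φ is false.
  y (successors {v, w}): φ is false.
  z (successors {v, w, y}): φ is false.
For instance, at y:
  At y: Dia Box r -> p is true, not not r is false, so (Dia Box r -> p) and not not r is false.
    At y: Dia Box r is false, p is false, so Dia Box r -> p is true.
      At y: Dia Box r requires Box r at some successor in {v, w}.
        At v: Box r is false.
        At w: Box r is false.
      So Dia Box r is false at y.
Satisfying worlds: {v}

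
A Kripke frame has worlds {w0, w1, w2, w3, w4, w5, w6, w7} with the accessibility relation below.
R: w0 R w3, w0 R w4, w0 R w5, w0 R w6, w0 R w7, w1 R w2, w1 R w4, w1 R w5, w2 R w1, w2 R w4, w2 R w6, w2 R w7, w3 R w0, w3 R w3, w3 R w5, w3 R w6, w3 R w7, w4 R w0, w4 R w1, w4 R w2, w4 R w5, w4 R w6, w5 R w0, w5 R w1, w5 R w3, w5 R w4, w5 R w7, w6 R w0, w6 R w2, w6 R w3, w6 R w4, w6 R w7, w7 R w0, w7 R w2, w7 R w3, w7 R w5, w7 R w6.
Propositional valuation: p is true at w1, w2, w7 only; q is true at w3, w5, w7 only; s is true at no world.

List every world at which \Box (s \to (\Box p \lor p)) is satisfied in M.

Recall that \Box ψ holds at a world iff ψ holds at every accessible world, and \Diamond ψ holds iff ψ holds at some accessible world.
Let φ = \Box (s \to (\Box p \lor p)). Evaluate φ at each world:
  w0 (successors {w3, w4, w5, w6, w7}): φ is true.
  w1 (successors {w2, w4, w5}): φ is true.
  w2 (successors {w1, w4, w6, w7}): φ is true.
  w3 (successors {w0, w3, w5, w6, w7}): φ is true.
  w4 (successors {w0, w1, w2, w5, w6}): φ is true.
  w5 (successors {w0, w1, w3, w4, w7}): φ is true.
  w6 (successors {w0, w2, w3, w4, w7}): φ is true.
  w7 (successors {w0, w2, w3, w5, w6}): φ is true.
For instance, at w5:
  At w5: \Box (s \to (\Box p \lor p)) requires s \to (\Box p \lor p) at every successor {w0, w1, w3, w4, w7}.
    At w0: s \to (\Box p \lor p) is true.
    At w1: s \to (\Box p \lor p) is true.
    At w3: s \to (\Box p \lor p) is true.
    At w4: s \to (\Box p \lor p) is true.
    At w7: s \to (\Box p \lor p) is true.
  So \Box (s \to (\Box p \lor p)) is true at w5.
Satisfying worlds: {w0, w1, w2, w3, w4, w5, w6, w7}

w0, w1, w2, w3, w4, w5, w6, w7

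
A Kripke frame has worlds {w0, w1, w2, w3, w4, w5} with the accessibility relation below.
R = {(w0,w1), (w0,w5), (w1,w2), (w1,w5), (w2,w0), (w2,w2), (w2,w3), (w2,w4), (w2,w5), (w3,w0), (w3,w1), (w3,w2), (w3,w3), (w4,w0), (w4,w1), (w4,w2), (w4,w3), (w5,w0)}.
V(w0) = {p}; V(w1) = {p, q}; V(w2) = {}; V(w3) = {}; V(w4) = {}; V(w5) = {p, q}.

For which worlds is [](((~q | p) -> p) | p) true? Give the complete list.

Recall that []ψ holds at a world iff ψ holds at every accessible world, and <>ψ holds iff ψ holds at some accessible world.
Let φ = [](((~q | p) -> p) | p). Evaluate φ at each world:
  w0 (successors {w1, w5}): φ is true.
  w1 (successors {w2, w5}): φ is false.
  w2 (successors {w0, w2, w3, w4, w5}): φ is false.
  w3 (successors {w0, w1, w2, w3}): φ is false.
  w4 (successors {w0, w1, w2, w3}): φ is false.
  w5 (successors {w0}): φ is true.
For instance, at w5:
  At w5: [](((~q | p) -> p) | p) requires ((~q | p) -> p) | p at every successor {w0}.
    At w0: ((~q | p) -> p) | p is true.
  So [](((~q | p) -> p) | p) is true at w5.
Satisfying worlds: {w0, w5}

w0, w5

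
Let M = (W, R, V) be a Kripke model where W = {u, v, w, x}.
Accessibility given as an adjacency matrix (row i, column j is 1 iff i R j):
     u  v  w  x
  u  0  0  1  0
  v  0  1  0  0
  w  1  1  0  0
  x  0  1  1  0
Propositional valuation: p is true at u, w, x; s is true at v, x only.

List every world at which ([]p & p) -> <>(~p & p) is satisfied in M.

v, w, x

Recall that []ψ holds at a world iff ψ holds at every accessible world, and <>ψ holds iff ψ holds at some accessible world.
Let φ = ([]p & p) -> <>(~p & p). Evaluate φ at each world:
  u (successors {w}): φ is false.
  v (successors {v}): φ is true.
  w (successors {u, v}): φ is true.
  x (successors {v, w}): φ is true.
For instance, at x:
  At x: []p & p is false, <>(~p & p) is false, so ([]p & p) -> <>(~p & p) is true.
    At x: []p is false, p is true, so []p & p is false.
      At x: []p requires p at every successor {v, w}.
        p fails at v, so []p is false at x.
    At x: <>(~p & p) requires ~p & p at some successor in {v, w}.
      At v: ~p & p is false.
      At w: ~p & p is false.
    So <>(~p & p) is false at x.
Satisfying worlds: {v, w, x}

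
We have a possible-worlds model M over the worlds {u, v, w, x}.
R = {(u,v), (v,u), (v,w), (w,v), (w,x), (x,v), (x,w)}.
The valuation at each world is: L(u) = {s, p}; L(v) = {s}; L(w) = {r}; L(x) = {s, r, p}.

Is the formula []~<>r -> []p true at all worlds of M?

Yes

Recall that []ψ holds at a world iff ψ holds at every accessible world, and <>ψ holds iff ψ holds at some accessible world.
Let φ = []~<>r -> []p. Evaluate φ at each world:
  u (successors {v}): φ is true.
  v (successors {u, w}): φ is true.
  w (successors {v, x}): φ is true.
  x (successors {v, w}): φ is true.
For instance, at u:
  At u: []~<>r is false, []p is false, so []~<>r -> []p is true.
    At u: []~<>r requires ~<>r at every successor {v}.
      ~<>r fails at v, so []~<>r is false at u.
    At u: []p requires p at every successor {v}.
      p fails at v, so []p is false at u.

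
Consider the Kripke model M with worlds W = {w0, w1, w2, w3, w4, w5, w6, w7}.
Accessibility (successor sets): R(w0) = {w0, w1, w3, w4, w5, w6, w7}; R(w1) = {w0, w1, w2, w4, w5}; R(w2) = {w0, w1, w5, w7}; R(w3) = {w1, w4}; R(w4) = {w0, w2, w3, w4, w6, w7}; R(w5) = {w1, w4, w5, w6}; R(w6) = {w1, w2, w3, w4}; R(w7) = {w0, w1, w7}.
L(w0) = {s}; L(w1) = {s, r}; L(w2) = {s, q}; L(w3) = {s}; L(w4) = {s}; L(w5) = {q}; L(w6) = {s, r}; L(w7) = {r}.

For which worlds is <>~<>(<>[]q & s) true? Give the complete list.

w0, w1, w2, w3, w4, w5, w6, w7

Let φ = <>~<>(<>[]q & s). Evaluate φ at each world:
  w0 (successors {w0, w1, w3, w4, w5, w6, w7}): φ is true.
  w1 (successors {w0, w1, w2, w4, w5}): φ is true.
  w2 (successors {w0, w1, w5, w7}): φ is true.
  w3 (successors {w1, w4}): φ is true.
  w4 (successors {w0, w2, w3, w4, w6, w7}): φ is true.
  w5 (successors {w1, w4, w5, w6}): φ is true.
  w6 (successors {w1, w2, w3, w4}): φ is true.
  w7 (successors {w0, w1, w7}): φ is true.
For instance, at w3:
  At w3: <>~<>(<>[]q & s) requires ~<>(<>[]q & s) at some successor in {w1, w4}.
    ~<>(<>[]q & s) holds at w1, so <>~<>(<>[]q & s) is true at w3.
      At w1: <>(<>[]q & s) is false, so ~<>(<>[]q & s) is true.
Satisfying worlds: {w0, w1, w2, w3, w4, w5, w6, w7}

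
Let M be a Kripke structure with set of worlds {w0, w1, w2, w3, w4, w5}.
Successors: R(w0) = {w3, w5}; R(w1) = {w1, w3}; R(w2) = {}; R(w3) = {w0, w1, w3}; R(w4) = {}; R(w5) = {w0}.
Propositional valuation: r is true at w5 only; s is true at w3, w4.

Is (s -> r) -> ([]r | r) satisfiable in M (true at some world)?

Let φ = (s -> r) -> ([]r | r). Evaluate φ at each world:
  w0 (successors {w3, w5}): φ is false.
  w1 (successors {w1, w3}): φ is false.
  w2 (successors ∅): φ is true.
  w3 (successors {w0, w1, w3}): φ is true.
  w4 (successors ∅): φ is true.
  w5 (successors {w0}): φ is true.
Detail at w2 (witness):
  At w2: s -> r is true, []r | r is true, so (s -> r) -> ([]r | r) is true.
    At w2: []r is true, r is false, so []r | r is true.
      At w2: no accessible worlds, so []r holds vacuously.

Yes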